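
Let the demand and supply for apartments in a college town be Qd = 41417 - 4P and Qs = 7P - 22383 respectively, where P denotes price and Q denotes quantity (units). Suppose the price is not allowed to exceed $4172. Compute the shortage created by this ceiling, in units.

17908

In a free market, 41417 - 4P = 7P - 22383 gives the equilibrium P* = 5800, Q* = 18217.
Because the ceiling (4172) lies below the market-clearing price, it is binding.
At P = 4172: Qd = 41417 - 4·4172 = 24729 and Qs = 7·4172 - 22383 = 6821.
Shortage = Qd - Qs = 24729 - 6821 = 17908.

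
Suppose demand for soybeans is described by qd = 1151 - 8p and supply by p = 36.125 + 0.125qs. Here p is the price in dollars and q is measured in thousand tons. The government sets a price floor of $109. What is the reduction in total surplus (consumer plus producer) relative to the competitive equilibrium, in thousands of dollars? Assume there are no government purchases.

2888

Rearranging supply gives qs = 8p - 289. Equilibrium: 1151 - 8p = 8p - 289, so 1440 = 16p and p* = 90, q* = 431.
The floor of 109 is above the equilibrium price 90, so it binds.
At p = 109: qd = 1151 - 8·109 = 279 and qs = 8·109 - 289 = 583.
Quantity traded falls to 279. At q = 279 the demand price is (1151 - 279)/8 = 109 and the supply price is (289 + 279)/8 = 71.
Deadweight loss = ½ · (109 - 71) · (431 - 279) = ½ · 38 · 152 = 2888.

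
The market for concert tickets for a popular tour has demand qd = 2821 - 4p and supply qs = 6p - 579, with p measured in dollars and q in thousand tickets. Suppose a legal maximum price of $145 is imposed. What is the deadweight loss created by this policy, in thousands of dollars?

In a free market, 2821 - 4p = 6p - 579 gives the equilibrium p* = 340, q* = 1461.
Since 145 < 340, the ceiling is binding.
At p = 145: qd = 2821 - 4·145 = 2241 and qs = 6·145 - 579 = 291.
Quantity traded falls to 291. At q = 291 the demand price is (2821 - 291)/4 = 632.5 and the supply price is (579 + 291)/6 = 145.
Deadweight loss = ½ · (632.5 - 145) · (1461 - 291) = ½ · 487.5 · 1170 = 285187.5.

285187.5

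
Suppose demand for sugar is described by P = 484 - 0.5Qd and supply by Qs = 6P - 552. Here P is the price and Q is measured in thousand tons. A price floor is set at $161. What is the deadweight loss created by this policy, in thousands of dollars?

0

Rearranging demand gives Qd = 968 - 2P. In a free market, 968 - 2P = 6P - 552 gives the equilibrium P* = 190, Q* = 588.
Since 161 is below P* = 190, the floor does not bind and the free-market outcome prevails.
Since the control does not bind, no trades are prevented and deadweight loss is zero.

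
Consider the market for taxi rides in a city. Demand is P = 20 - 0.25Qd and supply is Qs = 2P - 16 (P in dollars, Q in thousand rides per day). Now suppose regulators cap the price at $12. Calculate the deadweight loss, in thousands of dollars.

24

Rearranging demand gives Qd = 80 - 4P. Equilibrium: 80 - 4P = 2P - 16, so 96 = 6P and P* = 16, Q* = 16.
Since 12 < 16, the ceiling is binding.
At P = 12: Qd = 80 - 4·12 = 32 and Qs = 2·12 - 16 = 8.
Quantity traded falls to 8. At Q = 8 the demand price is (80 - 8)/4 = 18 and the supply price is (16 + 8)/2 = 12.
Deadweight loss = ½ · (18 - 12) · (16 - 8) = ½ · 6 · 8 = 24.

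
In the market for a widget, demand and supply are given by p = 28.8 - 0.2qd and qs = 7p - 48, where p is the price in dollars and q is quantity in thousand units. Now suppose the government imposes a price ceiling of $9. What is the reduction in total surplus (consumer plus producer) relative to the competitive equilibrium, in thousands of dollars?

411.6

Rearranging demand gives qd = 144 - 5p. In a free market, 144 - 5p = 7p - 48 gives the equilibrium p* = 16, q* = 64.
Since 9 < 16, the ceiling is binding.
At p = 9: qd = 144 - 5·9 = 99 and qs = 7·9 - 48 = 15.
Quantity traded falls to 15. At q = 15 the demand price is (144 - 15)/5 = 25.8 and the supply price is (48 + 15)/7 = 9.
Deadweight loss = ½ · (25.8 - 9) · (64 - 15) = ½ · 16.8 · 49 = 411.6.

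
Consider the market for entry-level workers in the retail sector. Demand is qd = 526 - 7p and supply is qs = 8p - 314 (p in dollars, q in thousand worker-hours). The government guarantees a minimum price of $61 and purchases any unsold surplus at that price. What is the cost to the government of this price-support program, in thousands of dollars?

4575

Without the control the market clears where 526 - 7p = 8p - 314, i.e. p* = 56 and q* = 134.
The floor of 61 is above the equilibrium price 56, so it binds.
At p = 61: qd = 526 - 7·61 = 99 and qs = 8·61 - 314 = 174.
Surplus = qs - qd = 75.
Government expenditure = surplus × support price = 75 × 61 = 4575.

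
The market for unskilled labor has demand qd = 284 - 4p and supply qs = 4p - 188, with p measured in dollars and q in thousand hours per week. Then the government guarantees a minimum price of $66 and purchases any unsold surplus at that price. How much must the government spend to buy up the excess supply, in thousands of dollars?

Setting quantity demanded equal to quantity supplied, 284 - 4p = 4p - 188, gives p* = 59 and q* = 48.
Because the floor (66) lies above the market-clearing price, it is binding.
At p = 66: qd = 284 - 4·66 = 20 and qs = 4·66 - 188 = 76.
Surplus = qs - qd = 56.
Government expenditure = surplus × support price = 56 × 66 = 3696.

3696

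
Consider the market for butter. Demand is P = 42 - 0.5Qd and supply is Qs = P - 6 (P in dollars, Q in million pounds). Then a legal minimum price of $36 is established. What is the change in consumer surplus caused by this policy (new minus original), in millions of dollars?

Rearranging demand gives Qd = 84 - 2P. In a free market, 84 - 2P = P - 6 gives the equilibrium P* = 30, Q* = 24.
Since 36 > 30, the floor is binding.
At P = 36: Qd = 84 - 2·36 = 12 and Qs = 36 - 6 = 30.
Consumer surplus without the control is ½ · (42 - 30) · 24 = 144.
With the floor, consumers buy 12 units at 36, so CS = ½ · (42 - 36) · 12 = 36.
Change in consumer surplus = 36 - 144 = -108.

-108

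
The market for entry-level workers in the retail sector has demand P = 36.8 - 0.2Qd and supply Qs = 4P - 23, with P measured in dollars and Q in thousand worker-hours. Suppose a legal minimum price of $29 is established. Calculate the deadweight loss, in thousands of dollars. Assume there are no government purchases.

202.5

Rearranging demand gives Qd = 184 - 5P. Without the control the market clears where 184 - 5P = 4P - 23, i.e. P* = 23 and Q* = 69.
Because the floor (29) lies above the market-clearing price, it is binding.
At P = 29: Qd = 184 - 5·29 = 39 and Qs = 4·29 - 23 = 93.
Quantity traded falls to 39. At Q = 39 the demand price is (184 - 39)/5 = 29 and the supply price is (23 + 39)/4 = 15.5.
Deadweight loss = ½ · (29 - 15.5) · (69 - 39) = ½ · 13.5 · 30 = 202.5.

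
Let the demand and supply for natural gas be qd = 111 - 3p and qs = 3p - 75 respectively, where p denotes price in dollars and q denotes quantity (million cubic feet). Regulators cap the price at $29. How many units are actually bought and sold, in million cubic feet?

12

Setting quantity demanded equal to quantity supplied, 111 - 3p = 3p - 75, gives p* = 31 and q* = 18.
Since 29 < 31, the ceiling is binding.
At p = 29: qd = 111 - 3·29 = 24 and qs = 3·29 - 75 = 12.
The quantity actually transacted is the short side, supply: 12.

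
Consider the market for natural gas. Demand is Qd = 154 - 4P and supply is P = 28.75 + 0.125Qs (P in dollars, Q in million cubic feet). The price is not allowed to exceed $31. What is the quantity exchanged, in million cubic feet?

Rearranging supply gives Qs = 8P - 230. Without the control the market clears where 154 - 4P = 8P - 230, i.e. P* = 32 and Q* = 26.
Because the ceiling (31) lies below the market-clearing price, it is binding.
At P = 31: Qd = 154 - 4·31 = 30 and Qs = 8·31 - 230 = 18.
The quantity actually transacted is the short side, supply: 18.

18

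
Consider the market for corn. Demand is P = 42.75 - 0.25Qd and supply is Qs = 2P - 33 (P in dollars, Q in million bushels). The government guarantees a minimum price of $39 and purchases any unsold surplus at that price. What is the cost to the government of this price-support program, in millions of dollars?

1170

Rearranging demand gives Qd = 171 - 4P. In a free market, 171 - 4P = 2P - 33 gives the equilibrium P* = 34, Q* = 35.
The floor of 39 is above the equilibrium price 34, so it binds.
At P = 39: Qd = 171 - 4·39 = 15 and Qs = 2·39 - 33 = 45.
Surplus = Qs - Qd = 30.
Government expenditure = surplus × support price = 30 × 39 = 1170.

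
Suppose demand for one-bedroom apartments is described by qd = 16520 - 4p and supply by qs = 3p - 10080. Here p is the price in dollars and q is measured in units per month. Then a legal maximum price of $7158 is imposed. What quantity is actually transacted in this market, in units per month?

1320

Setting quantity demanded equal to quantity supplied, 16520 - 4p = 3p - 10080, gives p* = 3800 and q* = 1320.
Since 7158 is above p* = 3800, the ceiling does not bind and the free-market outcome prevails.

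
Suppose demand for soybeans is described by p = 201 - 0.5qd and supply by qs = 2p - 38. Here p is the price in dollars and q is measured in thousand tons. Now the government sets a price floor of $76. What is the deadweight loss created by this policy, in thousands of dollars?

0

Rearranging demand gives qd = 402 - 2p. In a free market, 402 - 2p = 2p - 38 gives the equilibrium p* = 110, q* = 182.
Since 76 is below p* = 110, the floor does not bind and the free-market outcome prevails.
Since the control does not bind, no trades are prevented and deadweight loss is zero.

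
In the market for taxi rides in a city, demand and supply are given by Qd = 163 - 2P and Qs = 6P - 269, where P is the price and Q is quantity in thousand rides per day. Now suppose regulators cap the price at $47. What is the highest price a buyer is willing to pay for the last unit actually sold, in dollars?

75

Setting quantity demanded equal to quantity supplied, 163 - 2P = 6P - 269, gives P* = 54 and Q* = 55.
Since 47 < 54, the ceiling is binding.
At P = 47: Qd = 163 - 2·47 = 69 and Qs = 6·47 - 269 = 13.
Only 13 units reach the market. On the demand curve, the marginal buyer's willingness to pay at Q = 13 is (163 - 13)/2 = 75.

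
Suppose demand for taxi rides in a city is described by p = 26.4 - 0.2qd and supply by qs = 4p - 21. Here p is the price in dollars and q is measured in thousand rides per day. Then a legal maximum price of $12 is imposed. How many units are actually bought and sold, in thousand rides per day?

Rearranging demand gives qd = 132 - 5p. Setting quantity demanded equal to quantity supplied, 132 - 5p = 4p - 21, gives p* = 17 and q* = 47.
Because the ceiling (12) lies below the market-clearing price, it is binding.
At p = 12: qd = 132 - 5·12 = 72 and qs = 4·12 - 21 = 27.
The quantity actually transacted is the short side, supply: 27.

27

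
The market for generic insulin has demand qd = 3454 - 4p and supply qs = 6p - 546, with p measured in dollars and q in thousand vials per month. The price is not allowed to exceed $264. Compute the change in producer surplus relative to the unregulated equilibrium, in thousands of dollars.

Setting quantity demanded equal to quantity supplied, 3454 - 4p = 6p - 546, gives p* = 400 and q* = 1854.
Because the ceiling (264) lies below the market-clearing price, it is binding.
At p = 264: qd = 3454 - 4·264 = 2398 and qs = 6·264 - 546 = 1038.
Producer surplus without the control is ½ · (400 - 91) · 1854 = 286443.
With the ceiling, producers sell 1038 units at 264, so PS = ½ · (264 - 91) · 1038 = 89787.
Change in producer surplus = 89787 - 286443 = -196656.

-196656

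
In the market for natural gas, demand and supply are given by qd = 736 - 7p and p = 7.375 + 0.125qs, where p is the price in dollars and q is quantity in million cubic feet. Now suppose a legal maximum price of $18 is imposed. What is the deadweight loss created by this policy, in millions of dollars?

Rearranging supply gives qs = 8p - 59. Equilibrium: 736 - 7p = 8p - 59, so 795 = 15p and p* = 53, q* = 365.
The ceiling of 18 is below the equilibrium price 53, so it binds.
At p = 18: qd = 736 - 7·18 = 610 and qs = 8·18 - 59 = 85.
Quantity traded falls to 85. At q = 85 the demand price is (736 - 85)/7 = 93 and the supply price is (59 + 85)/8 = 18.
Deadweight loss = ½ · (93 - 18) · (365 - 85) = ½ · 75 · 280 = 10500.

10500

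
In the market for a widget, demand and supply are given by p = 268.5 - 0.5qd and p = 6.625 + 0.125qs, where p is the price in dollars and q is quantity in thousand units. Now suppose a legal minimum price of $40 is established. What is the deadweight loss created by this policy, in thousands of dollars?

0

Rearranging demand gives qd = 537 - 2p; rearranging supply gives qs = 8p - 53. In a free market, 537 - 2p = 8p - 53 gives the equilibrium p* = 59, q* = 419.
The floor of 40 is below the equilibrium price 59, so it is not binding; the market clears at p* = 59, q* = 419.
Since the control does not bind, no trades are prevented and deadweight loss is zero.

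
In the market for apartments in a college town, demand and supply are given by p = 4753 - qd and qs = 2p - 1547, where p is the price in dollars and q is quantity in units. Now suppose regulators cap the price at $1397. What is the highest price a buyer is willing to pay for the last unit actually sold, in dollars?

3506

Rearranging demand gives qd = 4753 - p. In a free market, 4753 - p = 2p - 1547 gives the equilibrium p* = 2100, q* = 2653.
The ceiling of 1397 is below the equilibrium price 2100, so it binds.
At p = 1397: qd = 4753 - 1397 = 3356 and qs = 2·1397 - 1547 = 1247.
Only 1247 units reach the market. On the demand curve, the marginal buyer's willingness to pay at q = 1247 is (4753 - 1247) = 3506.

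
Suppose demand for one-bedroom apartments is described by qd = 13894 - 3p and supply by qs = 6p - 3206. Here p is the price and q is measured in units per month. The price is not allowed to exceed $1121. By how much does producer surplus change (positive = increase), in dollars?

Equilibrium: 13894 - 3p = 6p - 3206, so 17100 = 9p and p* = 1900, q* = 8194.
The ceiling of 1121 is below the equilibrium price 1900, so it binds.
At p = 1121: qd = 13894 - 3·1121 = 10531 and qs = 6·1121 - 3206 = 3520.
Producer surplus without the control is ½ · (1900 - 1603/3) · 8194 = 16785409/3.
With the ceiling, producers sell 3520 units at 1121, so PS = ½ · (1121 - 1603/3) · 3520 = 3097600/3.
Change in producer surplus = 3097600/3 - 16785409/3 = -4562603.

-4562603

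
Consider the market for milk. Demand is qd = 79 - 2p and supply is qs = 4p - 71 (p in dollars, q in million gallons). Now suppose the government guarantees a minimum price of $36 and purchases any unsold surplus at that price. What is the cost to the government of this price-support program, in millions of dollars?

2376

Equilibrium: 79 - 2p = 4p - 71, so 150 = 6p and p* = 25, q* = 29.
Since 36 > 25, the floor is binding.
At p = 36: qd = 79 - 2·36 = 7 and qs = 4·36 - 71 = 73.
Surplus = qs - qd = 66.
Government expenditure = surplus × support price = 66 × 36 = 2376.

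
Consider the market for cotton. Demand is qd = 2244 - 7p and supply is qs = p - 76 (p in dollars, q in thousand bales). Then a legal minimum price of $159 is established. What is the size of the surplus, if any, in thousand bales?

0

Without the control the market clears where 2244 - 7p = p - 76, i.e. p* = 290 and q* = 214.
Since 159 is below p* = 290, the floor does not bind and the free-market outcome prevails.
Since the control does not bind, there is no surplus.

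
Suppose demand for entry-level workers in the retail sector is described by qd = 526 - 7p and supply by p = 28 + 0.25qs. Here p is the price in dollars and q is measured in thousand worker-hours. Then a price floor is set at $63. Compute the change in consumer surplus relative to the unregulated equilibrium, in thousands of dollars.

-512.5

Rearranging supply gives qs = 4p - 112. Setting quantity demanded equal to quantity supplied, 526 - 7p = 4p - 112, gives p* = 58 and q* = 120.
Since 63 > 58, the floor is binding.
At p = 63: qd = 526 - 7·63 = 85 and qs = 4·63 - 112 = 140.
Consumer surplus without the control is ½ · (526/7 - 58) · 120 = 7200/7.
With the floor, consumers buy 85 units at 63, so CS = ½ · (526/7 - 63) · 85 = 7225/14.
Change in consumer surplus = 7225/14 - 7200/7 = -512.5.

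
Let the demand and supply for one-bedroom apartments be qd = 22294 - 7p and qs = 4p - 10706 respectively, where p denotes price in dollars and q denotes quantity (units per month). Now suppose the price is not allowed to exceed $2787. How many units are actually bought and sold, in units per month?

442

Setting quantity demanded equal to quantity supplied, 22294 - 7p = 4p - 10706, gives p* = 3000 and q* = 1294.
Since 2787 < 3000, the ceiling is binding.
At p = 2787: qd = 22294 - 7·2787 = 2785 and qs = 4·2787 - 10706 = 442.
The quantity actually transacted is the short side, supply: 442.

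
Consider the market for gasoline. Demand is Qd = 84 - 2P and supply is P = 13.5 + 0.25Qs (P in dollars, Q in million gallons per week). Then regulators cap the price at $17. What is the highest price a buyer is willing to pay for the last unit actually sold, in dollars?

Rearranging supply gives Qs = 4P - 54. In a free market, 84 - 2P = 4P - 54 gives the equilibrium P* = 23, Q* = 38.
The ceiling of 17 is below the equilibrium price 23, so it binds.
At P = 17: Qd = 84 - 2·17 = 50 and Qs = 4·17 - 54 = 14.
Only 14 units reach the market. On the demand curve, the marginal buyer's willingness to pay at Q = 14 is (84 - 14)/2 = 35.

35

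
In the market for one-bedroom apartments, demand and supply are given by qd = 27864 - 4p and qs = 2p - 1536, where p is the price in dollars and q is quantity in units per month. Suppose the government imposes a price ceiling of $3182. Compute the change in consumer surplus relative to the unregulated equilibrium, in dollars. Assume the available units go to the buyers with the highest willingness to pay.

6818742

In a free market, 27864 - 4p = 2p - 1536 gives the equilibrium p* = 4900, q* = 8264.
Since 3182 < 4900, the ceiling is binding.
At p = 3182: qd = 27864 - 4·3182 = 15136 and qs = 2·3182 - 1536 = 4828.
Consumer surplus without the control is ½ · (6966 - 4900) · 8264 = 8536712.
With the ceiling, 4828 units are sold at 3182 (assume they go to the highest-value buyers). The demand price at q = 4828 is 5759, so CS = ½ · [(6966 - 3182) + (5759 - 3182)] · 4828 = 15355454.
Change in consumer surplus = 15355454 - 8536712 = 6818742.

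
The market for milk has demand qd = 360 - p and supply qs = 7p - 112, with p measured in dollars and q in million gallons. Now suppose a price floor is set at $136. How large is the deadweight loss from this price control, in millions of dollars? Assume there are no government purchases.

Equilibrium: 360 - p = 7p - 112, so 472 = 8p and p* = 59, q* = 301.
Since 136 > 59, the floor is binding.
At p = 136: qd = 360 - 136 = 224 and qs = 7·136 - 112 = 840.
Quantity traded falls to 224. At q = 224 the demand price is 360 - 224 = 136 and the supply price is (112 + 224)/7 = 48.
Deadweight loss = ½ · (136 - 48) · (301 - 224) = ½ · 88 · 77 = 3388.

3388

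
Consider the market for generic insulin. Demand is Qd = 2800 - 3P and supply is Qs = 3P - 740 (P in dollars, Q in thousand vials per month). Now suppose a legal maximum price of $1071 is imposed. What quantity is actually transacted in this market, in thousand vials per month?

In a free market, 2800 - 3P = 3P - 740 gives the equilibrium P* = 590, Q* = 1030.
The ceiling of 1071 is above the equilibrium price 590, so it is not binding; the market clears at P* = 590, Q* = 1030.

1030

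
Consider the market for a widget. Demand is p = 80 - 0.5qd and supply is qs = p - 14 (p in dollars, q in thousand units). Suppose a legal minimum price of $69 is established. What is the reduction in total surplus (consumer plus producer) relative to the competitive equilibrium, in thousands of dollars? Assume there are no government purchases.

363

Rearranging demand gives qd = 160 - 2p. Setting quantity demanded equal to quantity supplied, 160 - 2p = p - 14, gives p* = 58 and q* = 44.
Since 69 > 58, the floor is binding.
At p = 69: qd = 160 - 2·69 = 22 and qs = 69 - 14 = 55.
Quantity traded falls to 22. At q = 22 the demand price is (160 - 22)/2 = 69 and the supply price is 14 + 22 = 36.
Deadweight loss = ½ · (69 - 36) · (44 - 22) = ½ · 33 · 22 = 363.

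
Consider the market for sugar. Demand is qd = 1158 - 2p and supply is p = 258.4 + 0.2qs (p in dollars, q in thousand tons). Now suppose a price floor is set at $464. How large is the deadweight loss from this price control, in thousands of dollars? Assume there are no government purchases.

Rearranging supply gives qs = 5p - 1292. In a free market, 1158 - 2p = 5p - 1292 gives the equilibrium p* = 350, q* = 458.
Since 464 > 350, the floor is binding.
At p = 464: qd = 1158 - 2·464 = 230 and qs = 5·464 - 1292 = 1028.
Quantity traded falls to 230. At q = 230 the demand price is (1158 - 230)/2 = 464 and the supply price is (1292 + 230)/5 = 304.4.
Deadweight loss = ½ · (464 - 304.4) · (458 - 230) = ½ · 159.6 · 228 = 18194.4.

18194.4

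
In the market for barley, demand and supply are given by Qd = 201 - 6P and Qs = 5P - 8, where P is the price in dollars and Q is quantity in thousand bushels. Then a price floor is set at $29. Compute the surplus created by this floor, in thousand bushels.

110

Without the control the market clears where 201 - 6P = 5P - 8, i.e. P* = 19 and Q* = 87.
Since 29 > 19, the floor is binding.
At P = 29: Qd = 201 - 6·29 = 27 and Qs = 5·29 - 8 = 137.
Surplus = Qs - Qd = 137 - 27 = 110.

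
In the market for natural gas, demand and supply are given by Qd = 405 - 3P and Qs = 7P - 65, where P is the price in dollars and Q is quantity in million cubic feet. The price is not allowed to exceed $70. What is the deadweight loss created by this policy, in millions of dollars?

0

In a free market, 405 - 3P = 7P - 65 gives the equilibrium P* = 47, Q* = 264.
The ceiling of 70 is above the equilibrium price 47, so it is not binding; the market clears at P* = 47, Q* = 264.
Since the control does not bind, no trades are prevented and deadweight loss is zero.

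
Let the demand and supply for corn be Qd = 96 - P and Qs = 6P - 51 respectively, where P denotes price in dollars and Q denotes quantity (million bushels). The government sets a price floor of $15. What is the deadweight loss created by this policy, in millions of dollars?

Setting quantity demanded equal to quantity supplied, 96 - P = 6P - 51, gives P* = 21 and Q* = 75.
The floor of 15 is below the equilibrium price 21, so it is not binding; the market clears at P* = 21, Q* = 75.
Since the control does not bind, no trades are prevented and deadweight loss is zero.

0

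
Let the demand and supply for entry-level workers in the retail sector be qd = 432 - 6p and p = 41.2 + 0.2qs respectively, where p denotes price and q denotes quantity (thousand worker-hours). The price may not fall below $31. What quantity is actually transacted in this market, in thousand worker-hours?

84

Rearranging supply gives qs = 5p - 206. Without the control the market clears where 432 - 6p = 5p - 206, i.e. p* = 58 and q* = 84.
Since 31 is below p* = 58, the floor does not bind and the free-market outcome prevails.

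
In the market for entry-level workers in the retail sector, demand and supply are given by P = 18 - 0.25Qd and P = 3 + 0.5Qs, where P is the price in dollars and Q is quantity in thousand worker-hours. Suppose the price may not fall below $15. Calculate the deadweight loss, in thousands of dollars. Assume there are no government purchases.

24

Rearranging demand gives Qd = 72 - 4P; rearranging supply gives Qs = 2P - 6. In a free market, 72 - 4P = 2P - 6 gives the equilibrium P* = 13, Q* = 20.
Because the floor (15) lies above the market-clearing price, it is binding.
At P = 15: Qd = 72 - 4·15 = 12 and Qs = 2·15 - 6 = 24.
Quantity traded falls to 12. At Q = 12 the demand price is (72 - 12)/4 = 15 and the supply price is (6 + 12)/2 = 9.
Deadweight loss = ½ · (15 - 9) · (20 - 12) = ½ · 6 · 8 = 24.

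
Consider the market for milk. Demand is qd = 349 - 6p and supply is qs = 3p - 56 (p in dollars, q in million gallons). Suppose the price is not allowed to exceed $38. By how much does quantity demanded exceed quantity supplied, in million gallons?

63

In a free market, 349 - 6p = 3p - 56 gives the equilibrium p* = 45, q* = 79.
The ceiling of 38 is below the equilibrium price 45, so it binds.
At p = 38: qd = 349 - 6·38 = 121 and qs = 3·38 - 56 = 58.
Shortage = qd - qs = 121 - 58 = 63.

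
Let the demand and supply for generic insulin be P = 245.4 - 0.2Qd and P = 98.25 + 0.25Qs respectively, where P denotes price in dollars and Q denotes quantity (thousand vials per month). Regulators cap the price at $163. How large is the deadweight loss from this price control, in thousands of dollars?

Rearranging demand gives Qd = 1227 - 5P; rearranging supply gives Qs = 4P - 393. Setting quantity demanded equal to quantity supplied, 1227 - 5P = 4P - 393, gives P* = 180 and Q* = 327.
Because the ceiling (163) lies below the market-clearing price, it is binding.
At P = 163: Qd = 1227 - 5·163 = 412 and Qs = 4·163 - 393 = 259.
Quantity traded falls to 259. At Q = 259 the demand price is (1227 - 259)/5 = 193.6 and the supply price is (393 + 259)/4 = 163.
Deadweight loss = ½ · (193.6 - 163) · (327 - 259) = ½ · 30.6 · 68 = 1040.4.

1040.4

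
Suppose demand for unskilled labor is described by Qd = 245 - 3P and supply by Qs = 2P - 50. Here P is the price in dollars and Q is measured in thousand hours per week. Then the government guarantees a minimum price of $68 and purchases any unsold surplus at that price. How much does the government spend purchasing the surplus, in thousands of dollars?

3060

Without the control the market clears where 245 - 3P = 2P - 50, i.e. P* = 59 and Q* = 68.
Because the floor (68) lies above the market-clearing price, it is binding.
At P = 68: Qd = 245 - 3·68 = 41 and Qs = 2·68 - 50 = 86.
Surplus = Qs - Qd = 45.
Government expenditure = surplus × support price = 45 × 68 = 3060.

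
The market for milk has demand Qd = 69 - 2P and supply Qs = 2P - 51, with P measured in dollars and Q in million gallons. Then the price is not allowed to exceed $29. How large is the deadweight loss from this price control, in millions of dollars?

2

Equilibrium: 69 - 2P = 2P - 51, so 120 = 4P and P* = 30, Q* = 9.
The ceiling of 29 is below the equilibrium price 30, so it binds.
At P = 29: Qd = 69 - 2·29 = 11 and Qs = 2·29 - 51 = 7.
Quantity traded falls to 7. At Q = 7 the demand price is (69 - 7)/2 = 31 and the supply price is (51 + 7)/2 = 29.
Deadweight loss = ½ · (31 - 29) · (9 - 7) = ½ · 2 · 2 = 2.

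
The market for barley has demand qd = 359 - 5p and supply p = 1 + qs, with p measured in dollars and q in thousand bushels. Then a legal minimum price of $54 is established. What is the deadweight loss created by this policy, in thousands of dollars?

0

Rearranging supply gives qs = p - 1. Without the control the market clears where 359 - 5p = p - 1, i.e. p* = 60 and q* = 59.
The floor of 54 is below the equilibrium price 60, so it is not binding; the market clears at p* = 60, q* = 59.
Since the control does not bind, no trades are prevented and deadweight loss is zero.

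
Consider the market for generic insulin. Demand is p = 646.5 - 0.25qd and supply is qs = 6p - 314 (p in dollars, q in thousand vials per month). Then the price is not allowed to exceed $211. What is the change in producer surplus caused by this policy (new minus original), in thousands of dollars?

Rearranging demand gives qd = 2586 - 4p. Setting quantity demanded equal to quantity supplied, 2586 - 4p = 6p - 314, gives p* = 290 and q* = 1426.
Since 211 < 290, the ceiling is binding.
At p = 211: qd = 2586 - 4·211 = 1742 and qs = 6·211 - 314 = 952.
Producer surplus without the control is ½ · (290 - 157/3) · 1426 = 508369/3.
With the ceiling, producers sell 952 units at 211, so PS = ½ · (211 - 157/3) · 952 = 226576/3.
Change in producer surplus = 226576/3 - 508369/3 = -93931.

-93931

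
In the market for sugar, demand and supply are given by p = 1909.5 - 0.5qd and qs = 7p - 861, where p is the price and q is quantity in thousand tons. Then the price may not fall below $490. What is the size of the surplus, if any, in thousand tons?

Rearranging demand gives qd = 3819 - 2p. In a free market, 3819 - 2p = 7p - 861 gives the equilibrium p* = 520, q* = 2779.
The floor of 490 is below the equilibrium price 520, so it is not binding; the market clears at p* = 520, q* = 2779.
Since the control does not bind, there is no surplus.

0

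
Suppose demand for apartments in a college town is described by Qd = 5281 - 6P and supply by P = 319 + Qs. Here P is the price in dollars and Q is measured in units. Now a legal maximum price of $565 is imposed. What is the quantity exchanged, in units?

246

Rearranging supply gives Qs = P - 319. Setting quantity demanded equal to quantity supplied, 5281 - 6P = P - 319, gives P* = 800 and Q* = 481.
Since 565 < 800, the ceiling is binding.
At P = 565: Qd = 5281 - 6·565 = 1891 and Qs = 565 - 319 = 246.
The quantity actually transacted is the short side, supply: 246.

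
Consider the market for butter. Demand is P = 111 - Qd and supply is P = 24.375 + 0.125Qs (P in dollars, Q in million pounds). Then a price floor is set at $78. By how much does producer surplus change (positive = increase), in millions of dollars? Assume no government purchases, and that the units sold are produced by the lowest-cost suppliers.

Rearranging demand gives Qd = 111 - P; rearranging supply gives Qs = 8P - 195. Without the control the market clears where 111 - P = 8P - 195, i.e. P* = 34 and Q* = 77.
Because the floor (78) lies above the market-clearing price, it is binding.
At P = 78: Qd = 111 - 78 = 33 and Qs = 8·78 - 195 = 429.
Producer surplus without the control is ½ · (34 - 24.375) · 77 = 370.5625.
With the floor, 33 units are sold at 78. The supply price at Q = 33 is 28.5, so PS = ½ · [(78 - 24.375) + (78 - 28.5)] · 33 = 1701.5625.
Change in producer surplus = 1701.5625 - 370.5625 = 1331.

1331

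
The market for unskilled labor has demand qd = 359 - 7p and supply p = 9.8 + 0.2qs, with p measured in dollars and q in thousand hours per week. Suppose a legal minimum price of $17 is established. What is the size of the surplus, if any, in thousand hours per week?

0

Rearranging supply gives qs = 5p - 49. Setting quantity demanded equal to quantity supplied, 359 - 7p = 5p - 49, gives p* = 34 and q* = 121.
Since 17 is below p* = 34, the floor does not bind and the free-market outcome prevails.
Since the control does not bind, there is no surplus.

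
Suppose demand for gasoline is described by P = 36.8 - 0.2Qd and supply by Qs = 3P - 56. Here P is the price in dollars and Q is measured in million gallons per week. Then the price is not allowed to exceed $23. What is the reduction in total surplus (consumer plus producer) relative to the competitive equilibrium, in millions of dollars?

117.6

Rearranging demand gives Qd = 184 - 5P. In a free market, 184 - 5P = 3P - 56 gives the equilibrium P* = 30, Q* = 34.
Since 23 < 30, the ceiling is binding.
At P = 23: Qd = 184 - 5·23 = 69 and Qs = 3·23 - 56 = 13.
Quantity traded falls to 13. At Q = 13 the demand price is (184 - 13)/5 = 34.2 and the supply price is (56 + 13)/3 = 23.
Deadweight loss = ½ · (34.2 - 23) · (34 - 13) = ½ · 11.2 · 21 = 117.6.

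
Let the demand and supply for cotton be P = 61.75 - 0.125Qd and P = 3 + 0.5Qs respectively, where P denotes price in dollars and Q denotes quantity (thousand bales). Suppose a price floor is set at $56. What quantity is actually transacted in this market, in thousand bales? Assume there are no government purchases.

Rearranging demand gives Qd = 494 - 8P; rearranging supply gives Qs = 2P - 6. Equilibrium: 494 - 8P = 2P - 6, so 500 = 10P and P* = 50, Q* = 94.
Since 56 > 50, the floor is binding.
At P = 56: Qd = 494 - 8·56 = 46 and Qs = 2·56 - 6 = 106.
The quantity actually transacted is the short side, demand: 46.

46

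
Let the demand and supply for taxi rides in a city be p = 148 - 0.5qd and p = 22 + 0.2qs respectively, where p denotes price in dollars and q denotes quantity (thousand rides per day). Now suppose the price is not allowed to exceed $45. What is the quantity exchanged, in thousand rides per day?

115

Rearranging demand gives qd = 296 - 2p; rearranging supply gives qs = 5p - 110. Equilibrium: 296 - 2p = 5p - 110, so 406 = 7p and p* = 58, q* = 180.
Because the ceiling (45) lies below the market-clearing price, it is binding.
At p = 45: qd = 296 - 2·45 = 206 and qs = 5·45 - 110 = 115.
The quantity actually transacted is the short side, supply: 115.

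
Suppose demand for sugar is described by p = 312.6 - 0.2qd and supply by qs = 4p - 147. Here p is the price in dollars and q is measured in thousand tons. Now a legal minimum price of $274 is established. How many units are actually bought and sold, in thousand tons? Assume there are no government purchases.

Rearranging demand gives qd = 1563 - 5p. Setting quantity demanded equal to quantity supplied, 1563 - 5p = 4p - 147, gives p* = 190 and q* = 613.
Because the floor (274) lies above the market-clearing price, it is binding.
At p = 274: qd = 1563 - 5·274 = 193 and qs = 4·274 - 147 = 949.
The quantity actually transacted is the short side, demand: 193.

193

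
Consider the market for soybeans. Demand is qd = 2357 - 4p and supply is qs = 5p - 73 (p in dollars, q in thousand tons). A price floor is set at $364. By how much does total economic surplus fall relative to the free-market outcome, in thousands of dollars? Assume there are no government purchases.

31809.6

Without the control the market clears where 2357 - 4p = 5p - 73, i.e. p* = 270 and q* = 1277.
Since 364 > 270, the floor is binding.
At p = 364: qd = 2357 - 4·364 = 901 and qs = 5·364 - 73 = 1747.
Quantity traded falls to 901. At q = 901 the demand price is (2357 - 901)/4 = 364 and the supply price is (73 + 901)/5 = 194.8.
Deadweight loss = ½ · (364 - 194.8) · (1277 - 901) = ½ · 169.2 · 376 = 31809.6.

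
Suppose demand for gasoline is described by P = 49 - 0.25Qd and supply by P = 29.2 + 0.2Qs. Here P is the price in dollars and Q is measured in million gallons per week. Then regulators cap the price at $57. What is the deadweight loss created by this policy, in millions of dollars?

Rearranging demand gives Qd = 196 - 4P; rearranging supply gives Qs = 5P - 146. Without the control the market clears where 196 - 4P = 5P - 146, i.e. P* = 38 and Q* = 44.
Since 57 is above P* = 38, the ceiling does not bind and the free-market outcome prevails.
Since the control does not bind, no trades are prevented and deadweight loss is zero.

0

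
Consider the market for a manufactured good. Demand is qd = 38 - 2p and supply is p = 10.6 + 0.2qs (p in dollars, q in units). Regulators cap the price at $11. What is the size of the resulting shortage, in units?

14

Rearranging supply gives qs = 5p - 53. Equilibrium: 38 - 2p = 5p - 53, so 91 = 7p and p* = 13, q* = 12.
The ceiling of 11 is below the equilibrium price 13, so it binds.
At p = 11: qd = 38 - 2·11 = 16 and qs = 5·11 - 53 = 2.
Shortage = qd - qs = 16 - 2 = 14.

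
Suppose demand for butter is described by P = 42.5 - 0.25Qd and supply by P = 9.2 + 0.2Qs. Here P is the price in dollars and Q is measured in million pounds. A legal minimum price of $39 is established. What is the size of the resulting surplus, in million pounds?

Rearranging demand gives Qd = 170 - 4P; rearranging supply gives Qs = 5P - 46. Without the control the market clears where 170 - 4P = 5P - 46, i.e. P* = 24 and Q* = 74.
Because the floor (39) lies above the market-clearing price, it is binding.
At P = 39: Qd = 170 - 4·39 = 14 and Qs = 5·39 - 46 = 149.
Surplus = Qs - Qd = 149 - 14 = 135.

135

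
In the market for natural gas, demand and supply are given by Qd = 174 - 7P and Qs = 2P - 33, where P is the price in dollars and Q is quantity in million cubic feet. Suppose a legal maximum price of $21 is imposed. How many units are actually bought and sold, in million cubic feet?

9

In a free market, 174 - 7P = 2P - 33 gives the equilibrium P* = 23, Q* = 13.
The ceiling of 21 is below the equilibrium price 23, so it binds.
At P = 21: Qd = 174 - 7·21 = 27 and Qs = 2·21 - 33 = 9.
The quantity actually transacted is the short side, supply: 9.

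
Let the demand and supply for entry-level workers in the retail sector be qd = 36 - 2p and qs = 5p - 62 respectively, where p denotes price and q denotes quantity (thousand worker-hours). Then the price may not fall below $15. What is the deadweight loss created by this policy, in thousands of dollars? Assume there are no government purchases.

1.4

In a free market, 36 - 2p = 5p - 62 gives the equilibrium p* = 14, q* = 8.
Since 15 > 14, the floor is binding.
At p = 15: qd = 36 - 2·15 = 6 and qs = 5·15 - 62 = 13.
Quantity traded falls to 6. At q = 6 the demand price is (36 - 6)/2 = 15 and the supply price is (62 + 6)/5 = 13.6.
Deadweight loss = ½ · (15 - 13.6) · (8 - 6) = ½ · 1.4 · 2 = 1.4.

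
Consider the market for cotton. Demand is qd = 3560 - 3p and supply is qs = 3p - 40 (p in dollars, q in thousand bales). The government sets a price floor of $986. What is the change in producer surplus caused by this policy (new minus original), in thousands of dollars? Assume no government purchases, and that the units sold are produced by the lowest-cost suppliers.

8878

Setting quantity demanded equal to quantity supplied, 3560 - 3p = 3p - 40, gives p* = 600 and q* = 1760.
Since 986 > 600, the floor is binding.
At p = 986: qd = 3560 - 3·986 = 602 and qs = 3·986 - 40 = 2918.
Producer surplus without the control is ½ · (600 - 40/3) · 1760 = 1548800/3.
With the floor, 602 units are sold at 986. The supply price at q = 602 is 214, so PS = ½ · [(986 - 40/3) + (986 - 214)] · 602 = 1575434/3.
Change in producer surplus = 1575434/3 - 1548800/3 = 8878.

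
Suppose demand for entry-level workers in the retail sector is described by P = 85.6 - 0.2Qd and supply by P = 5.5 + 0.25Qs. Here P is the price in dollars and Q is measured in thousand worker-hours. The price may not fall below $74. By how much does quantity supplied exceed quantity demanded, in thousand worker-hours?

Rearranging demand gives Qd = 428 - 5P; rearranging supply gives Qs = 4P - 22. Setting quantity demanded equal to quantity supplied, 428 - 5P = 4P - 22, gives P* = 50 and Q* = 178.
Since 74 > 50, the floor is binding.
At P = 74: Qd = 428 - 5·74 = 58 and Qs = 4·74 - 22 = 274.
Surplus = Qs - Qd = 274 - 58 = 216.

216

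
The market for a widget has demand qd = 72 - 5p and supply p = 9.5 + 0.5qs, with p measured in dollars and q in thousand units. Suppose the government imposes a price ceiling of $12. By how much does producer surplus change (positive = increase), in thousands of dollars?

-6

Rearranging supply gives qs = 2p - 19. Equilibrium: 72 - 5p = 2p - 19, so 91 = 7p and p* = 13, q* = 7.
Since 12 < 13, the ceiling is binding.
At p = 12: qd = 72 - 5·12 = 12 and qs = 2·12 - 19 = 5.
Producer surplus without the control is ½ · (13 - 9.5) · 7 = 12.25.
With the ceiling, producers sell 5 units at 12, so PS = ½ · (12 - 9.5) · 5 = 6.25.
Change in producer surplus = 6.25 - 12.25 = -6.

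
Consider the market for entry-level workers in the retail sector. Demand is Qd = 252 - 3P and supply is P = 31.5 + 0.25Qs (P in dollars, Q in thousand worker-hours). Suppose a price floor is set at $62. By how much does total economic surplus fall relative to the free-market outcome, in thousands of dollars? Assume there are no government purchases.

168

Rearranging supply gives Qs = 4P - 126. Without the control the market clears where 252 - 3P = 4P - 126, i.e. P* = 54 and Q* = 90.
Since 62 > 54, the floor is binding.
At P = 62: Qd = 252 - 3·62 = 66 and Qs = 4·62 - 126 = 122.
Quantity traded falls to 66. At Q = 66 the demand price is (252 - 66)/3 = 62 and the supply price is (126 + 66)/4 = 48.
Deadweight loss = ½ · (62 - 48) · (90 - 66) = ½ · 14 · 24 = 168.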